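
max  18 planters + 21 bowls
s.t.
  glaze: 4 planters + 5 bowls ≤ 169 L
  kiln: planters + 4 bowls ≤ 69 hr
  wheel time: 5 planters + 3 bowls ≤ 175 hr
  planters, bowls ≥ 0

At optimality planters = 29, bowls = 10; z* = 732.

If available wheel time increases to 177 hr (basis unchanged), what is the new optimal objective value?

Binding: kiln and wheel time. Non-binding: glaze (3 unused).
Since glaze is not tight, its dual is 0.
The binding rows give the dual system: 1·y_kiln + 5·y_wheel time = 18 and 4·y_kiln + 3·y_wheel time = 21.
→ y_kiln = 3 and y_wheel time = 3.
Δz = y_wheel time·Δb = 3 × (2) = 6, so new z* = 732 + 6 = 738.

738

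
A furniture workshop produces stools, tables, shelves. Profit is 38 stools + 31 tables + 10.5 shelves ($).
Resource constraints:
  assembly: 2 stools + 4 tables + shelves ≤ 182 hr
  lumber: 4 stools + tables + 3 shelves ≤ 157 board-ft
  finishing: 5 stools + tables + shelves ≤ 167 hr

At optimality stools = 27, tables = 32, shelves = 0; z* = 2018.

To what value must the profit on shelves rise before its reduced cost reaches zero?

11.5

Binding: assembly and finishing. Non-binding: lumber (17 unused).
Slack constraints have shadow price 0 (complementary slackness).
From A_Bᵀ y = c: 2·y_assembly + 5·y_finishing = 38; 4·y_assembly + 1·y_finishing = 31.
Solving: y_assembly = 6.5, y_finishing = 5.
shelves enters the basis when its profit ≥ yᵀa₃ = 6.5·1 + 5·1 = 11.5.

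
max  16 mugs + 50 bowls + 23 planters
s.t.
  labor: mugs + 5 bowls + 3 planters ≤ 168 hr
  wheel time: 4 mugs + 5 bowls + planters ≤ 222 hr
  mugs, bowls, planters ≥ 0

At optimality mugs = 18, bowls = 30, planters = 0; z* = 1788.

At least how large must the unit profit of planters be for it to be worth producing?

Check each constraint at x*: labor 168/168 (tight); wheel time 222/222 (tight).
From A_Bᵀ y = c: 1·y_labor + 4·y_wheel time = 16; 5·y_labor + 5·y_wheel time = 50.
Solving: y_labor = 8, y_wheel time = 2.
planters enters the basis when its profit ≥ yᵀa₃ = 8·3 + 2·1 = 26.

26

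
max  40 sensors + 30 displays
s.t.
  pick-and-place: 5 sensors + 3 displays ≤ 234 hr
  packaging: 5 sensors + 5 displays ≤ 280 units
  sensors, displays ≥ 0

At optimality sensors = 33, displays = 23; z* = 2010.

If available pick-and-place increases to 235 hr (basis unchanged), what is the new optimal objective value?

At the optimum: pick-and-place uses 234 of 234 (binding); packaging uses 280 of 280 (binding).
From A_Bᵀ y = c: 5·y_pick-and-place + 5·y_packaging = 40; 3·y_pick-and-place + 5·y_packaging = 30.
This yields shadow prices y_pick-and-place = 5, y_packaging = 3.
Δz = y_pick-and-place·Δb = 5 × (1) = 5, so new z* = 2010 + 5 = 2015.

2015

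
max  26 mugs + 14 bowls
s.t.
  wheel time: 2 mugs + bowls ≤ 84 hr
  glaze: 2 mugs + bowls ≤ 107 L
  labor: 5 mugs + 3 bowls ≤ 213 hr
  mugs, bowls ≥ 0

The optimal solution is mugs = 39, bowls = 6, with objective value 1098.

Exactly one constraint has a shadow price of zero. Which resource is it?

wheel time: 84/84 (binding)
glaze: 84/107 (slack 23)
labor: 213/213 (binding)
By complementary slackness, a constraint with positive slack has shadow price 0 → glaze.

glaze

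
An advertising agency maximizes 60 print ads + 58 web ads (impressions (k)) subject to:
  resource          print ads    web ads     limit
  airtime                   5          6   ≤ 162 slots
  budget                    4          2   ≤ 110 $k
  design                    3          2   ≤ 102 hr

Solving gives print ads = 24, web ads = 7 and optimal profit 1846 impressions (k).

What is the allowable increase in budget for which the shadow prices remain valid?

Binding constraints: airtime, budget. The basis is B = [[5,6],[4,2]] with det -14.
Per unit increase in budget, x* moves by d = (0.4286, -0.3571).
The basis stays optimal until web ads reaches 0; allowable increase = 19.6 $k.

19.6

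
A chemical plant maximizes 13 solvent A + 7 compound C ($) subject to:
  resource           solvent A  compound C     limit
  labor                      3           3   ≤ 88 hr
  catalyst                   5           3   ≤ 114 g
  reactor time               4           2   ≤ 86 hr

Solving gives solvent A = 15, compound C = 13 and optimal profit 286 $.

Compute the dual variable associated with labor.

Check each constraint at x*: labor 84/88 (slack 4); catalyst 114/114 (tight); reactor time 86/86 (tight).
Slack constraints have shadow price 0 (complementary slackness).
From A_Bᵀ y = c: 5·y_catalyst + 4·y_reactor time = 13; 3·y_catalyst + 2·y_reactor time = 7.
This yields shadow prices y_catalyst = 1, y_reactor time = 2.
Shadow price of labor = 0.

0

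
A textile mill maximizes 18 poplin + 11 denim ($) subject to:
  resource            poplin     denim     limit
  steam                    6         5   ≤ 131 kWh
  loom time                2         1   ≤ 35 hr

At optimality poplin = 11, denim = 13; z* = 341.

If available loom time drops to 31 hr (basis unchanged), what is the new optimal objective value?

317

At the optimum: steam uses 131 of 131 (binding); loom time uses 35 of 35 (binding).
Dual feasibility on the basic columns requires 6·y_steam + 2·y_loom time = 18, 5·y_steam + 1·y_loom time = 11.
→ y_steam = 1 and y_loom time = 6.
Δz = y_loom time·Δb = 6 × (-4) = -24, so new z* = 341 − 24 = 317.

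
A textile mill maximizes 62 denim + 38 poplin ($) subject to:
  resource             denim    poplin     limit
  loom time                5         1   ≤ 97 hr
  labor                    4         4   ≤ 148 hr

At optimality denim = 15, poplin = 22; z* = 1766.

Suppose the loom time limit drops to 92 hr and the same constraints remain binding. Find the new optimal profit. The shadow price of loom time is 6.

1736

Δb = -5, so new z* = 1766 + (6)·(-5) = 1766 − 30 = 1736.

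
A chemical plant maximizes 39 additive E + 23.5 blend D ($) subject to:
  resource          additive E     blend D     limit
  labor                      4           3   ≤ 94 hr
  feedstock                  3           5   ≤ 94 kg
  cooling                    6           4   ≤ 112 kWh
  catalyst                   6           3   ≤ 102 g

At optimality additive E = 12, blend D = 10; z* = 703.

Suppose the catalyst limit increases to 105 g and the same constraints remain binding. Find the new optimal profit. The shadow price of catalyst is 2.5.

Δb = 3, so new z* = 703 + (2.5)·(3) = 703 + 7.5 = 710.5.

710.5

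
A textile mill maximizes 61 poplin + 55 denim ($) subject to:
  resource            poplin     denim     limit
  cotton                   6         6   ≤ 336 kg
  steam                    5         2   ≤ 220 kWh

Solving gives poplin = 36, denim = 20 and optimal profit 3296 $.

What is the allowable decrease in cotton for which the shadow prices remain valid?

Binding constraints: cotton, steam. The basis is B = [[6,6],[5,2]] with det -18.
Per unit decrease in cotton, x* moves by d = (0.1111, -0.2778).
The basis stays optimal until denim reaches 0; allowable decrease = 72 kg.

72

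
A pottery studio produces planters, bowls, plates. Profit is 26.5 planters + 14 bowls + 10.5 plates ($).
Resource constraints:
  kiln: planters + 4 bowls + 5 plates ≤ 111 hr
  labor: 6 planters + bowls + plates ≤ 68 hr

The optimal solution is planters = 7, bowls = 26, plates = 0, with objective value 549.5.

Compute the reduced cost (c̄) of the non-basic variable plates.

Both kiln and labor are binding at x*.
From A_Bᵀ y = c: 1·y_kiln + 6·y_labor = 26.5; 4·y_kiln + 1·y_labor = 14.
→ y_kiln = 2.5 and y_labor = 4.
Reduced cost of plates: c₃ − yᵀa₃ = 10.5 − (2.5·5 + 4·1) = 10.5 − 16.5 = -6.

-6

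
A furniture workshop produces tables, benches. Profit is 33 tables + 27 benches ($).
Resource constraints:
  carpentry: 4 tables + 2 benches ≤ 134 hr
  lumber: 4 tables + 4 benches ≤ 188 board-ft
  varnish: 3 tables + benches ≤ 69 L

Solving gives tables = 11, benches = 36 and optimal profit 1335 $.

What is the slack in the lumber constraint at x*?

0

lumber used = 4·11 + 4·36 = 188; slack = 188 − 188 = 0.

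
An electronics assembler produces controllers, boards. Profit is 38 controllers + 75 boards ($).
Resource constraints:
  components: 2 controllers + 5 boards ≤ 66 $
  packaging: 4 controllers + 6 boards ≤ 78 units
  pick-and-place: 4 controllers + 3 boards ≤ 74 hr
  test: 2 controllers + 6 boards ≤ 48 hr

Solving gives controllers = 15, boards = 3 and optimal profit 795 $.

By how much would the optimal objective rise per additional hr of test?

Check each constraint at x*: components 45/66 (slack 21); packaging 78/78 (tight); pick-and-place 69/74 (slack 5); test 48/48 (tight).
Since components, pick-and-place are not tight, their duals are 0.
From A_Bᵀ y = c: 4·y_packaging + 2·y_test = 38; 6·y_packaging + 6·y_test = 75.
Solving: y_packaging = 6.5, y_test = 6.
Shadow price of test = 6.

6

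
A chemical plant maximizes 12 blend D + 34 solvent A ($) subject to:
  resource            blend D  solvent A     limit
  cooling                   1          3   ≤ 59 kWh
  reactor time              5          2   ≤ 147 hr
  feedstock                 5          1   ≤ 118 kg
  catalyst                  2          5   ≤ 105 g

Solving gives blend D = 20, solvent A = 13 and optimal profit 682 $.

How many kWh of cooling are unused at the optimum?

0

cooling used = 1·20 + 3·13 = 59; slack = 59 − 59 = 0.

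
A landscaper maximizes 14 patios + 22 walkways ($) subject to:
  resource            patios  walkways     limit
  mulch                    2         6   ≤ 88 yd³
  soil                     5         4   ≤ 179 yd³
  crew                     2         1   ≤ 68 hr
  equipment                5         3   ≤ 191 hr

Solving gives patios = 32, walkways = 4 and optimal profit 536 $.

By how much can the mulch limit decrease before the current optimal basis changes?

20

Binding constraints: mulch, crew. The basis is B = [[2,6],[2,1]] with det -10.
Per unit decrease in mulch, x* moves by d = (0.1, -0.2).
The basis stays optimal until walkways reaches 0; allowable decrease = 20 yd³.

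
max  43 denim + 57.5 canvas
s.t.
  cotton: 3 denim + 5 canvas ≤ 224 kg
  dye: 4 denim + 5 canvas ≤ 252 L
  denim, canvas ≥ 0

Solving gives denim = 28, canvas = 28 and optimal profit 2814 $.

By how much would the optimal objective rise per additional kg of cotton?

At the optimum: cotton uses 224 of 224 (binding); dye uses 252 of 252 (binding).
The binding rows give the dual system: 3·y_cotton + 4·y_dye = 43 and 5·y_cotton + 5·y_dye = 57.5.
This yields shadow prices y_cotton = 3, y_dye = 8.5.
Shadow price of cotton = 3.

3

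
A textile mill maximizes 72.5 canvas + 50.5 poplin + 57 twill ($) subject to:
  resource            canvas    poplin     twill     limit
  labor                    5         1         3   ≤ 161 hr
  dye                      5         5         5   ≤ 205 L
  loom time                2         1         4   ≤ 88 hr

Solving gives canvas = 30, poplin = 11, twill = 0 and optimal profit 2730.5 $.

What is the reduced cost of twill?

-4.5

At the optimum: labor uses 161 of 161 (binding); dye uses 205 of 205 (binding); loom time uses 71 of 88 (slack = 17).
Slack constraints have shadow price 0 (complementary slackness).
From A_Bᵀ y = c: 5·y_labor + 5·y_dye = 72.5; 1·y_labor + 5·y_dye = 50.5.
This yields shadow prices y_labor = 5.5, y_dye = 9.
Reduced cost of twill: c₃ − yᵀa₃ = 57 − (5.5·3 + 9·5) = 57 − 61.5 = -4.5.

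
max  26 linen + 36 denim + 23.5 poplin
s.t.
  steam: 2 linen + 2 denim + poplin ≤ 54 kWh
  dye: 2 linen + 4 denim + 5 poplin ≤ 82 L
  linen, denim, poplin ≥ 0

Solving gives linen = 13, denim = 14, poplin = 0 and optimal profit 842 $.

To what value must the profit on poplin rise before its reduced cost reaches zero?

Both steam and dye are binding at x*.
From A_Bᵀ y = c: 2·y_steam + 2·y_dye = 26; 2·y_steam + 4·y_dye = 36.
This yields shadow prices y_steam = 8, y_dye = 5.
poplin enters the basis when its profit ≥ yᵀa₃ = 8·1 + 5·5 = 33.

33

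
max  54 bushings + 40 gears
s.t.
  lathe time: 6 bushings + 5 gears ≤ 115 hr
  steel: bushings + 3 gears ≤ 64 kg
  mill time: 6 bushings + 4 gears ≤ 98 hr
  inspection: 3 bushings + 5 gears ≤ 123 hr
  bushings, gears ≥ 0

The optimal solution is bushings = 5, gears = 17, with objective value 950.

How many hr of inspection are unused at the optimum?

23

inspection used = 3·5 + 5·17 = 100; slack = 123 − 100 = 23.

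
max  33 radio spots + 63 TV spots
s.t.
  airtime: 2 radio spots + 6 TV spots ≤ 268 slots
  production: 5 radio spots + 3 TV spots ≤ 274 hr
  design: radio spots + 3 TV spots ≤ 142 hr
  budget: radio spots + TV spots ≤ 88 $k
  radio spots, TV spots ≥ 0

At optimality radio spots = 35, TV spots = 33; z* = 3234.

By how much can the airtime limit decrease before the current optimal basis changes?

158.4

Binding constraints: airtime, production. The basis is B = [[2,6],[5,3]] with det -24.
Per unit decrease in airtime, x* moves by d = (0.125, -0.2083).
The basis stays optimal until TV spots reaches 0; allowable decrease = 158.4 slots.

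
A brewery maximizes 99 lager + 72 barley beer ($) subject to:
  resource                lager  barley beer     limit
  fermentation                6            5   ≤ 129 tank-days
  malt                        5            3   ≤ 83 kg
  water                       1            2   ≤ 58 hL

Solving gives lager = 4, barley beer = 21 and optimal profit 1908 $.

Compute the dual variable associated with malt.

At the optimum: fermentation uses 129 of 129 (binding); malt uses 83 of 83 (binding); water uses 46 of 58 (slack = 12).
Slack constraints have shadow price 0 (complementary slackness).
Dual feasibility on the basic columns requires 6·y_fermentation + 5·y_malt = 99, 5·y_fermentation + 3·y_malt = 72.
This yields shadow prices y_fermentation = 9, y_malt = 9.
Shadow price of malt = 9.

9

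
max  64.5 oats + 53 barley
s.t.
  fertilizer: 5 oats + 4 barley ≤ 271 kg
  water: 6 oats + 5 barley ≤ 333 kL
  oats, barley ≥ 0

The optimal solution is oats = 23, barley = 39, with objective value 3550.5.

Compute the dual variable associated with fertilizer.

4.5

Check each constraint at x*: fertilizer 271/271 (tight); water 333/333 (tight).
From A_Bᵀ y = c: 5·y_fertilizer + 6·y_water = 64.5; 4·y_fertilizer + 5·y_water = 53.
Solving: y_fertilizer = 4.5, y_water = 7.
Shadow price of fertilizer = 4.5.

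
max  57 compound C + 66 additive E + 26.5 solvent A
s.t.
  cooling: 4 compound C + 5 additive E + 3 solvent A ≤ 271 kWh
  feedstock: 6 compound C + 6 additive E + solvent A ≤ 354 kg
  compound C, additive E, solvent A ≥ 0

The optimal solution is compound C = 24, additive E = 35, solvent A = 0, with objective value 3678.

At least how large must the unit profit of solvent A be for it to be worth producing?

30.5

At the optimum: cooling uses 271 of 271 (binding); feedstock uses 354 of 354 (binding).
From A_Bᵀ y = c: 4·y_cooling + 6·y_feedstock = 57; 5·y_cooling + 6·y_feedstock = 66.
→ y_cooling = 9 and y_feedstock = 3.5.
solvent A enters the basis when its profit ≥ yᵀa₃ = 9·3 + 3.5·1 = 30.5.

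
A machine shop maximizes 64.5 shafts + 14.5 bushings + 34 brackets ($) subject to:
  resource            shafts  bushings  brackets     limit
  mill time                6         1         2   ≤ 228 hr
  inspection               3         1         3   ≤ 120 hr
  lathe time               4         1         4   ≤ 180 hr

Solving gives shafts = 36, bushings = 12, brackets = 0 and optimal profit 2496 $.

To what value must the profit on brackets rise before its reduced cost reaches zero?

At the optimum: mill time uses 228 of 228 (binding); inspection uses 120 of 120 (binding); lathe time uses 156 of 180 (slack = 24).
Since lathe time is not tight, its dual is 0.
Dual feasibility on the basic columns requires 6·y_mill time + 3·y_inspection = 64.5, 1·y_mill time + 1·y_inspection = 14.5.
Solving: y_mill time = 7, y_inspection = 7.5.
brackets enters the basis when its profit ≥ yᵀa₃ = 7·2 + 7.5·3 = 36.5.

36.5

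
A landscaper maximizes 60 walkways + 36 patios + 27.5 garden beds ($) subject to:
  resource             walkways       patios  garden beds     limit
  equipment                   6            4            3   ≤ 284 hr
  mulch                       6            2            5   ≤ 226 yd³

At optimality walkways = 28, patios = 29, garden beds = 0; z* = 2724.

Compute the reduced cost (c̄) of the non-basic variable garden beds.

Check each constraint at x*: equipment 284/284 (tight); mulch 226/226 (tight).
Dual feasibility on the basic columns requires 6·y_equipment + 6·y_mulch = 60, 4·y_equipment + 2·y_mulch = 36.
→ y_equipment = 8 and y_mulch = 2.
Reduced cost of garden beds: c₃ − yᵀa₃ = 27.5 − (8·3 + 2·5) = 27.5 − 34 = -6.5.

-6.5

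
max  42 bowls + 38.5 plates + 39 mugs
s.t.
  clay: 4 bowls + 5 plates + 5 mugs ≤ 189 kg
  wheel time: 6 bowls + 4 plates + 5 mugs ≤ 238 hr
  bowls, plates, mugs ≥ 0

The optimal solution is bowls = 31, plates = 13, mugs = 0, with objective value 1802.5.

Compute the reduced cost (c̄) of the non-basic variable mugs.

-3.5

Both clay and wheel time are binding at x*.
Dual feasibility on the basic columns requires 4·y_clay + 6·y_wheel time = 42, 5·y_clay + 4·y_wheel time = 38.5.
Solving: y_clay = 4.5, y_wheel time = 4.
Reduced cost of mugs: c₃ − yᵀa₃ = 39 − (4.5·5 + 4·5) = 39 − 42.5 = -3.5.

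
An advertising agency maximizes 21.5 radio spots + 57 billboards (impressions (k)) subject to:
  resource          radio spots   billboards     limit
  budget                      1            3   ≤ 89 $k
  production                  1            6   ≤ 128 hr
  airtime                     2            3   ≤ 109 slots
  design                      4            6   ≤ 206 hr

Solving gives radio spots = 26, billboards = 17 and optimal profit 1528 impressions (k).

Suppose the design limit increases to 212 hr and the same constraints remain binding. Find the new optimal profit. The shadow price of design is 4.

1552

Δb = 6, so new z* = 1528 + (4)·(6) = 1528 + 24 = 1552.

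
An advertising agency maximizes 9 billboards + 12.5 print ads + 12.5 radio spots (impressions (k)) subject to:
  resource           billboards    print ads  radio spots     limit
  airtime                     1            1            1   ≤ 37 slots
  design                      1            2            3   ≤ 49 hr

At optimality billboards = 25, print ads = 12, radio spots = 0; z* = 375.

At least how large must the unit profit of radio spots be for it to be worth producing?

At the optimum: airtime uses 37 of 37 (binding); design uses 49 of 49 (binding).
The binding rows give the dual system: 1·y_airtime + 1·y_design = 9 and 1·y_airtime + 2·y_design = 12.5.
This yields shadow prices y_airtime = 5.5, y_design = 3.5.
radio spots enters the basis when its profit ≥ yᵀa₃ = 5.5·1 + 3.5·3 = 16.

16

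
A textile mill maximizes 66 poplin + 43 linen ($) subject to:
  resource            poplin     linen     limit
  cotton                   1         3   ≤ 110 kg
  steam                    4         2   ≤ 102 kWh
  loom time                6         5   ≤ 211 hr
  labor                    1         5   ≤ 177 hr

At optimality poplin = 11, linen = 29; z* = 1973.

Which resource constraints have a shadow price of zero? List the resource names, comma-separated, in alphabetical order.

cotton, labor

cotton: 98/110 (slack 12)
steam: 102/102 (binding)
loom time: 211/211 (binding)
labor: 156/177 (slack 21)
By complementary slackness, a constraint with positive slack has shadow price 0 → cotton, labor.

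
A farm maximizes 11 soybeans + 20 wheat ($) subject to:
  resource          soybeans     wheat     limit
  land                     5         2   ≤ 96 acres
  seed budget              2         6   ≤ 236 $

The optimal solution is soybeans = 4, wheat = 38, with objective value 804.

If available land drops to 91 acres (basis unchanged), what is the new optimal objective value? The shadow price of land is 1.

799

Δb = -5, so new z* = 804 + (1)·(-5) = 804 − 5 = 799.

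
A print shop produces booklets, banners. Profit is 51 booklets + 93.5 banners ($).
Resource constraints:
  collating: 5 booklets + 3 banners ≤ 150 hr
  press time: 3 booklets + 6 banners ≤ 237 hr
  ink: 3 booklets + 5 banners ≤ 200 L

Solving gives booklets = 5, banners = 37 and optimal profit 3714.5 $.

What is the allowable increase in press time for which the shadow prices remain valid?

Binding constraints: press time, ink. The basis is B = [[3,6],[3,5]] with det -3.
Per unit increase in press time, x* moves by d = (-1.6667, 1).
The basis stays optimal until booklets reaches 0; allowable increase = 3 hr.

3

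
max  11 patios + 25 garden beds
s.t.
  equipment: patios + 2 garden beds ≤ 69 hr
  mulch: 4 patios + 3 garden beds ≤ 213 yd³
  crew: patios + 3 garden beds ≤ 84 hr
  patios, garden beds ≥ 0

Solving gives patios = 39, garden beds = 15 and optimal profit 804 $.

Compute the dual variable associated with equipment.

At the optimum: equipment uses 69 of 69 (binding); mulch uses 201 of 213 (slack = 12); crew uses 84 of 84 (binding).
By complementary slackness, y = 0 for the non-binding constraint.
The binding rows give the dual system: 1·y_equipment + 1·y_crew = 11 and 2·y_equipment + 3·y_crew = 25.
→ y_equipment = 8 and y_crew = 3.
Shadow price of equipment = 8.

8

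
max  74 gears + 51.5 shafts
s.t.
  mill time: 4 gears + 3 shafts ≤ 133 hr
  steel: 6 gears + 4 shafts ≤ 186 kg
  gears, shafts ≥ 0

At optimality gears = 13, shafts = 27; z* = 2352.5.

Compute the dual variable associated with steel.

8

Both mill time and steel are binding at x*.
The binding rows give the dual system: 4·y_mill time + 6·y_steel = 74 and 3·y_mill time + 4·y_steel = 51.5.
→ y_mill time = 6.5 and y_steel = 8.
Shadow price of steel = 8.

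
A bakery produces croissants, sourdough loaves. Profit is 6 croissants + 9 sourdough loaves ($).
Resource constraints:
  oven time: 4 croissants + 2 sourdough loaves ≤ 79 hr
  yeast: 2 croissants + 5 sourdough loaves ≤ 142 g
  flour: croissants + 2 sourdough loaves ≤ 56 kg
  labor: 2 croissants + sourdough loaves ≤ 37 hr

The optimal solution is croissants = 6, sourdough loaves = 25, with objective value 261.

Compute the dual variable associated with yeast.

0

Check each constraint at x*: oven time 74/79 (slack 5); yeast 137/142 (slack 5); flour 56/56 (tight); labor 37/37 (tight).
By complementary slackness, y = 0 for the non-binding constraints.
From A_Bᵀ y = c: 1·y_flour + 2·y_labor = 6; 2·y_flour + 1·y_labor = 9.
→ y_flour = 4 and y_labor = 1.
Shadow price of yeast = 0.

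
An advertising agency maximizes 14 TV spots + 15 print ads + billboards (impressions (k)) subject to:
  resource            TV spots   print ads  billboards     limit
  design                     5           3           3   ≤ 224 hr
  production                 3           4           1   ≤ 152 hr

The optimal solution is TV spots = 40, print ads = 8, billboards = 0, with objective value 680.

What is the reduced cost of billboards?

At the optimum: design uses 224 of 224 (binding); production uses 152 of 152 (binding).
The binding rows give the dual system: 5·y_design + 3·y_production = 14 and 3·y_design + 4·y_production = 15.
Solving: y_design = 1, y_production = 3.
Reduced cost of billboards: c₃ − yᵀa₃ = 1 − (1·3 + 3·1) = 1 − 6 = -5.

-5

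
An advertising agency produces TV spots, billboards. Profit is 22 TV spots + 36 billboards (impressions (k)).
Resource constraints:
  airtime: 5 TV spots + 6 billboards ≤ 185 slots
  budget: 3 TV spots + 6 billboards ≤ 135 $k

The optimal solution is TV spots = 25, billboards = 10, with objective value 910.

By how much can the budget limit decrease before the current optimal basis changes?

Binding constraints: airtime, budget. The basis is B = [[5,6],[3,6]] with det 12.
Per unit decrease in budget, x* moves by d = (0.5, -0.4167).
The basis stays optimal until billboards reaches 0; allowable decrease = 24 $k.

24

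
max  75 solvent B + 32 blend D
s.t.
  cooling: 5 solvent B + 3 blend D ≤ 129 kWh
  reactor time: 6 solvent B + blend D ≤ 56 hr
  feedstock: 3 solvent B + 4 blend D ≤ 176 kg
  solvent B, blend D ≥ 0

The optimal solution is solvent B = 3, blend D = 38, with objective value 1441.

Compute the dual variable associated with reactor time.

5

At the optimum: cooling uses 129 of 129 (binding); reactor time uses 56 of 56 (binding); feedstock uses 161 of 176 (slack = 15).
By complementary slackness, y = 0 for the non-binding constraint.
The binding rows give the dual system: 5·y_cooling + 6·y_reactor time = 75 and 3·y_cooling + 1·y_reactor time = 32.
This yields shadow prices y_cooling = 9, y_reactor time = 5.
Shadow price of reactor time = 5.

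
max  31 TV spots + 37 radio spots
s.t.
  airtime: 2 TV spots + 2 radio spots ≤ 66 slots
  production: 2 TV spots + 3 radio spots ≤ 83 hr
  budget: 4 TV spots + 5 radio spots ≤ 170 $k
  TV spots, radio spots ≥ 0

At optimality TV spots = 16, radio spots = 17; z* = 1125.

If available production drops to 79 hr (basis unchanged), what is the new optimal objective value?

1101

Binding: airtime and production. Non-binding: budget (21 unused).
By complementary slackness, y = 0 for the non-binding constraint.
From A_Bᵀ y = c: 2·y_airtime + 2·y_production = 31; 2·y_airtime + 3·y_production = 37.
This yields shadow prices y_airtime = 9.5, y_production = 6.
Δz = y_production·Δb = 6 × (-4) = -24, so new z* = 1125 − 24 = 1101.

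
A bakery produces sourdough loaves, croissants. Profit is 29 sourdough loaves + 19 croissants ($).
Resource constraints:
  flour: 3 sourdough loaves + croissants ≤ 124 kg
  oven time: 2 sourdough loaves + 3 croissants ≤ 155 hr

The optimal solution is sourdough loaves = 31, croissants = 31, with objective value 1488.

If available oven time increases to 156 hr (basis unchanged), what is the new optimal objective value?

Both flour and oven time are binding at x*.
From A_Bᵀ y = c: 3·y_flour + 2·y_oven time = 29; 1·y_flour + 3·y_oven time = 19.
Solving: y_flour = 7, y_oven time = 4.
Δz = y_oven time·Δb = 4 × (1) = 4, so new z* = 1488 + 4 = 1492.

1492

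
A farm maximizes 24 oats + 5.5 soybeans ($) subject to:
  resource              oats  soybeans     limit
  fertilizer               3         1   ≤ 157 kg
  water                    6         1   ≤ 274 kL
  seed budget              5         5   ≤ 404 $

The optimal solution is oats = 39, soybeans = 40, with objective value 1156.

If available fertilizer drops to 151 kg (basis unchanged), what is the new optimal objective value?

1138

At the optimum: fertilizer uses 157 of 157 (binding); water uses 274 of 274 (binding); seed budget uses 395 of 404 (slack = 9).
Since seed budget is not tight, its dual is 0.
From A_Bᵀ y = c: 3·y_fertilizer + 6·y_water = 24; 1·y_fertilizer + 1·y_water = 5.5.
This yields shadow prices y_fertilizer = 3, y_water = 2.5.
Δz = y_fertilizer·Δb = 3 × (-6) = -18, so new z* = 1156 − 18 = 1138.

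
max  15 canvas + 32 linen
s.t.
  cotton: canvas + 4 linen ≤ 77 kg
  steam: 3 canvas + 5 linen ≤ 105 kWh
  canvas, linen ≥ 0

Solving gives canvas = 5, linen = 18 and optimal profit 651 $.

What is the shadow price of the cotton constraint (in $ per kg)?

3

At the optimum: cotton uses 77 of 77 (binding); steam uses 105 of 105 (binding).
From A_Bᵀ y = c: 1·y_cotton + 3·y_steam = 15; 4·y_cotton + 5·y_steam = 32.
→ y_cotton = 3 and y_steam = 4.
Shadow price of cotton = 3.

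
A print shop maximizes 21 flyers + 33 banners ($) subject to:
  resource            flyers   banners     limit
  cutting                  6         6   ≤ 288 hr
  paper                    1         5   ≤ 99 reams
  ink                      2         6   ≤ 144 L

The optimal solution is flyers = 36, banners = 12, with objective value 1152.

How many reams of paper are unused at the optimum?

3

paper used = 1·36 + 5·12 = 96; slack = 99 − 96 = 3.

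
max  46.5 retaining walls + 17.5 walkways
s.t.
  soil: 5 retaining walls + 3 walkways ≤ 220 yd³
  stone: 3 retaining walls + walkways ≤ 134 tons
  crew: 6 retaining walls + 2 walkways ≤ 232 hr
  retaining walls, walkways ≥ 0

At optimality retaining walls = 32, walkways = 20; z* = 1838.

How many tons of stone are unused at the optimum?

18

stone used = 3·32 + 1·20 = 116; slack = 134 − 116 = 18.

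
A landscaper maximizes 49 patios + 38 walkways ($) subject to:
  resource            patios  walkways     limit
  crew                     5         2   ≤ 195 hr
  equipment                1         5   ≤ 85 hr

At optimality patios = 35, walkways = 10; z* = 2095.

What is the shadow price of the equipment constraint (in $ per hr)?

Check each constraint at x*: crew 195/195 (tight); equipment 85/85 (tight).
From A_Bᵀ y = c: 5·y_crew + 1·y_equipment = 49; 2·y_crew + 5·y_equipment = 38.
→ y_crew = 9 and y_equipment = 4.
Shadow price of equipment = 4.

4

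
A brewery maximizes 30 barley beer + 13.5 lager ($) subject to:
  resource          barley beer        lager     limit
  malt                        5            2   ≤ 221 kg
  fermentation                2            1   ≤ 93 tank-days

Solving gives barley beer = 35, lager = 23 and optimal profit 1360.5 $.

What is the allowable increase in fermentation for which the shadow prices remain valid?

Binding constraints: malt, fermentation. The basis is B = [[5,2],[2,1]] with det 1.
Per unit increase in fermentation, x* moves by d = (-2, 5).
The basis stays optimal until barley beer reaches 0; allowable increase = 17.5 tank-days.

17.5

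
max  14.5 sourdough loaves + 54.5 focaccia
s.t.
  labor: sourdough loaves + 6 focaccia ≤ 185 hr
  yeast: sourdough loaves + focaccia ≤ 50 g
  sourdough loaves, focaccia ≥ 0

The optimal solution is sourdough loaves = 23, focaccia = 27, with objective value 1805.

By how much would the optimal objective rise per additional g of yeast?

6.5

Check each constraint at x*: labor 185/185 (tight); yeast 50/50 (tight).
The binding rows give the dual system: 1·y_labor + 1·y_yeast = 14.5 and 6·y_labor + 1·y_yeast = 54.5.
This yields shadow prices y_labor = 8, y_yeast = 6.5.
Shadow price of yeast = 6.5.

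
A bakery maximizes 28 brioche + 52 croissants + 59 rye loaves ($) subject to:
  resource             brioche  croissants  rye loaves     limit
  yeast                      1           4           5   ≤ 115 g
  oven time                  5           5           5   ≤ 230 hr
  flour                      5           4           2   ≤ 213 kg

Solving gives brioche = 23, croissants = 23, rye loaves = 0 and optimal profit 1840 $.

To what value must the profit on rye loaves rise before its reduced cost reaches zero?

60

Check each constraint at x*: yeast 115/115 (tight); oven time 230/230 (tight); flour 207/213 (slack 6).
By complementary slackness, y = 0 for the non-binding constraint.
Dual feasibility on the basic columns requires 1·y_yeast + 5·y_oven time = 28, 4·y_yeast + 5·y_oven time = 52.
This yields shadow prices y_yeast = 8, y_oven time = 4.
rye loaves enters the basis when its profit ≥ yᵀa₃ = 8·5 + 4·5 = 60.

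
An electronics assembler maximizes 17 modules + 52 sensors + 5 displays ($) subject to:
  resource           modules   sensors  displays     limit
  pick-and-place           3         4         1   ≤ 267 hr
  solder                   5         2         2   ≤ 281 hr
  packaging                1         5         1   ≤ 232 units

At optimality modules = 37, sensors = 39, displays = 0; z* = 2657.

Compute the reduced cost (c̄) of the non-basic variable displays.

-6

Check each constraint at x*: pick-and-place 267/267 (tight); solder 263/281 (slack 18); packaging 232/232 (tight).
Since solder is not tight, its dual is 0.
From A_Bᵀ y = c: 3·y_pick-and-place + 1·y_packaging = 17; 4·y_pick-and-place + 5·y_packaging = 52.
Solving: y_pick-and-place = 3, y_packaging = 8.
Reduced cost of displays: c₃ − yᵀa₃ = 5 − (3·1 + 8·1) = 5 − 11 = -6.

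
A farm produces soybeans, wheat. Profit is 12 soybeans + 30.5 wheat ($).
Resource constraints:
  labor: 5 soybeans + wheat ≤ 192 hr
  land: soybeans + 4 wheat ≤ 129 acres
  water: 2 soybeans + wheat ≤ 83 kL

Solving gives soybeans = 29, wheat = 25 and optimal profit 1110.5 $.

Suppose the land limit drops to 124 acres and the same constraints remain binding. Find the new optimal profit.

At the optimum: labor uses 170 of 192 (slack = 22); land uses 129 of 129 (binding); water uses 83 of 83 (binding).
Since labor is not tight, its dual is 0.
Dual feasibility on the basic columns requires 1·y_land + 2·y_water = 12, 4·y_land + 1·y_water = 30.5.
This yields shadow prices y_land = 7, y_water = 2.5.
Δz = y_land·Δb = 7 × (-5) = -35, so new z* = 1110.5 − 35 = 1075.5.

1075.5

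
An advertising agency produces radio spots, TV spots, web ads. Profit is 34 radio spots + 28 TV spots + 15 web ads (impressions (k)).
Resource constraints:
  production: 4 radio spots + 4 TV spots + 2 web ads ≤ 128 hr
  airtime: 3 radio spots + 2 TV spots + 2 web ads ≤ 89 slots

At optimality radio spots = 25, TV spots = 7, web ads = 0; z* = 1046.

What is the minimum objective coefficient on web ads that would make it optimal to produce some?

20

Both production and airtime are binding at x*.
From A_Bᵀ y = c: 4·y_production + 3·y_airtime = 34; 4·y_production + 2·y_airtime = 28.
Solving: y_production = 4, y_airtime = 6.
web ads enters the basis when its profit ≥ yᵀa₃ = 4·2 + 6·2 = 20.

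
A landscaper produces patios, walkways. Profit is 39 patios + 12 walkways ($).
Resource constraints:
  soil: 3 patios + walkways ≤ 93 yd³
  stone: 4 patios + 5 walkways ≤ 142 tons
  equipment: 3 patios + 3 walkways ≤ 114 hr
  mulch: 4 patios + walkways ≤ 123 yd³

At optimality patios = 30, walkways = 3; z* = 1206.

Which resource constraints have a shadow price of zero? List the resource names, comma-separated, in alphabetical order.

soil: 93/93 (binding)
stone: 135/142 (slack 7)
equipment: 99/114 (slack 15)
mulch: 123/123 (binding)
By complementary slackness, a constraint with positive slack has shadow price 0 → equipment, stone.

equipment, stone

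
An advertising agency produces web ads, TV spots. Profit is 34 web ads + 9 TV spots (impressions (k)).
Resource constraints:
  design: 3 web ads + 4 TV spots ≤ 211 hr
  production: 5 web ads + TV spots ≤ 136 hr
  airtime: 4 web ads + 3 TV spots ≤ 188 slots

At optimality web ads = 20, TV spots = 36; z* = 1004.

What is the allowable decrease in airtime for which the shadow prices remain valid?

79.2

Binding constraints: production, airtime. The basis is B = [[5,1],[4,3]] with det 11.
Per unit decrease in airtime, x* moves by d = (0.0909, -0.4545).
The basis stays optimal until TV spots reaches 0; allowable decrease = 79.2 slots.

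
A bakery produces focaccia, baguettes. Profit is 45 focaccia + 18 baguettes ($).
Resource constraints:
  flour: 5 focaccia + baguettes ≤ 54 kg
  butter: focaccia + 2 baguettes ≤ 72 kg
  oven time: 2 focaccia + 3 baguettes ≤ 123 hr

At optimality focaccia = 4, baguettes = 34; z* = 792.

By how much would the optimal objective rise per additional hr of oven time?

Check each constraint at x*: flour 54/54 (tight); butter 72/72 (tight); oven time 110/123 (slack 13).
Slack constraints have shadow price 0 (complementary slackness).
The binding rows give the dual system: 5·y_flour + 1·y_butter = 45 and 1·y_flour + 2·y_butter = 18.
Solving: y_flour = 8, y_butter = 5.
Shadow price of oven time = 0.

0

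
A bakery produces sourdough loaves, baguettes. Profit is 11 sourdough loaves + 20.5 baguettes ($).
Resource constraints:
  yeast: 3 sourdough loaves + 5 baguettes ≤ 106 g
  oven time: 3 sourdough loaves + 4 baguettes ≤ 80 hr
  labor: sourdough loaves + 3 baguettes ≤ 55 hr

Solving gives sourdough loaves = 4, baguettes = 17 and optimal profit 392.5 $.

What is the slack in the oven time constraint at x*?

oven time used = 3·4 + 4·17 = 80; slack = 80 − 80 = 0.

0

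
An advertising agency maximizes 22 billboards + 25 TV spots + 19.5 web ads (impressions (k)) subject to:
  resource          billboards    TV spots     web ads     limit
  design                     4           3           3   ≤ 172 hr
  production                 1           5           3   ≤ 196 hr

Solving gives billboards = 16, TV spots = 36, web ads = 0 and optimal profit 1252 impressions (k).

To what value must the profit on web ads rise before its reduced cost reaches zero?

21

Both design and production are binding at x*.
The binding rows give the dual system: 4·y_design + 1·y_production = 22 and 3·y_design + 5·y_production = 25.
Solving: y_design = 5, y_production = 2.
web ads enters the basis when its profit ≥ yᵀa₃ = 5·3 + 2·3 = 21.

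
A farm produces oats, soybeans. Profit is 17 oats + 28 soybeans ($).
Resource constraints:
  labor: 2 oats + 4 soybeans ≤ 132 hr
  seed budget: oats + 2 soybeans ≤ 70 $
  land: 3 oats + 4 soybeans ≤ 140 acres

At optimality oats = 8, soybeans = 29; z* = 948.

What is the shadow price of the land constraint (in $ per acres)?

Check each constraint at x*: labor 132/132 (tight); seed budget 66/70 (slack 4); land 140/140 (tight).
By complementary slackness, y = 0 for the non-binding constraint.
The binding rows give the dual system: 2·y_labor + 3·y_land = 17 and 4·y_labor + 4·y_land = 28.
This yields shadow prices y_labor = 4, y_land = 3.
Shadow price of land = 3.

3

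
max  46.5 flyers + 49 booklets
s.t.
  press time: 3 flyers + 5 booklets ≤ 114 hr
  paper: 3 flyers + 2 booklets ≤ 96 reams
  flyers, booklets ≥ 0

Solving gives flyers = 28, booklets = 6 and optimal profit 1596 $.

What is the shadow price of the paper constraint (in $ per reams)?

9.5

Both press time and paper are binding at x*.
The binding rows give the dual system: 3·y_press time + 3·y_paper = 46.5 and 5·y_press time + 2·y_paper = 49.
→ y_press time = 6 and y_paper = 9.5.
Shadow price of paper = 9.5.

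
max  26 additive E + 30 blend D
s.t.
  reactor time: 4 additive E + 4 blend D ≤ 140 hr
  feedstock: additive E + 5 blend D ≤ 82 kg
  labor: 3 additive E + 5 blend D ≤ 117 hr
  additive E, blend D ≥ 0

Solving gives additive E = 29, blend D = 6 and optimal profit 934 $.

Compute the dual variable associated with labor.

Check each constraint at x*: reactor time 140/140 (tight); feedstock 59/82 (slack 23); labor 117/117 (tight).
By complementary slackness, y = 0 for the non-binding constraint.
The binding rows give the dual system: 4·y_reactor time + 3·y_labor = 26 and 4·y_reactor time + 5·y_labor = 30.
This yields shadow prices y_reactor time = 5, y_labor = 2.
Shadow price of labor = 2.

2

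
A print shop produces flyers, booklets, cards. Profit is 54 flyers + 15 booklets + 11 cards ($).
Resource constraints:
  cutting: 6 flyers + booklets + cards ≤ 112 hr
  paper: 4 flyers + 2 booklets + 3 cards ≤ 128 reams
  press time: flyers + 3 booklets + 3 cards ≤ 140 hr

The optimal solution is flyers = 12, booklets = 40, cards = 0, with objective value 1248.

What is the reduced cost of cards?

Binding: cutting and paper. Non-binding: press time (8 unused).
Slack constraints have shadow price 0 (complementary slackness).
Dual feasibility on the basic columns requires 6·y_cutting + 4·y_paper = 54, 1·y_cutting + 2·y_paper = 15.
→ y_cutting = 6 and y_paper = 4.5.
Reduced cost of cards: c₃ − yᵀa₃ = 11 − (6·1 + 4.5·3) = 11 − 19.5 = -8.5.

-8.5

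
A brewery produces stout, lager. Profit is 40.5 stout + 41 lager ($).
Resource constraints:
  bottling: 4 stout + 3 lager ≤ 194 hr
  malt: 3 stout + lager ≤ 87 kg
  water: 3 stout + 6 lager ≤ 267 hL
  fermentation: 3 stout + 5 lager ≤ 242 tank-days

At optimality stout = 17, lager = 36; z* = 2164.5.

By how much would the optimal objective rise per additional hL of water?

5.5

At the optimum: bottling uses 176 of 194 (slack = 18); malt uses 87 of 87 (binding); water uses 267 of 267 (binding); fermentation uses 231 of 242 (slack = 11).
By complementary slackness, y = 0 for the non-binding constraints.
The binding rows give the dual system: 3·y_malt + 3·y_water = 40.5 and 1·y_malt + 6·y_water = 41.
Solving: y_malt = 8, y_water = 5.5.
Shadow price of water = 5.5.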